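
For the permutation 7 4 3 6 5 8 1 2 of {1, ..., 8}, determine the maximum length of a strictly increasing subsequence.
3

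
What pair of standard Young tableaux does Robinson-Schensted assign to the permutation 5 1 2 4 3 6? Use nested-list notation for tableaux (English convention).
P = [[1, 2, 3, 6], [4], [5]], Q = [[1, 3, 4, 6], [2], [5]]

Insert each entry of the permutation into P by Schensted row insertion, recording in Q the position of each new cell.

Insert 5: appended to row 1. P = [[5]].
Insert 1: 1 bumps 5 from row 1; 5 starts row 2. P = [[1], [5]].
Insert 2: appended to row 1. P = [[1, 2], [5]].
Insert 4: appended to row 1. P = [[1, 2, 4], [5]].
Insert 3: 3 bumps 4 from row 1; 4 bumps 5 from row 2; 5 starts row 3. P = [[1, 2, 3], [4], [5]].
Insert 6: appended to row 1. P = [[1, 2, 3, 6], [4], [5]].

So P = [[1, 2, 3, 6], [4], [5]], Q = [[1, 3, 4, 6], [2], [5]].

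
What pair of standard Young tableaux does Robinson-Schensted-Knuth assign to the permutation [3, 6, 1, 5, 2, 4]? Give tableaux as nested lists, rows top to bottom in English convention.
Insert each entry of the permutation into P by Schensted row insertion, recording in Q the position of each new cell.

After inserting 3: P = [[3]].
After inserting 6: P = [[3, 6]].
After inserting 1: P = [[1, 6], [3]].
After inserting 5: P = [[1, 5], [3, 6]].
After inserting 2: P = [[1, 2], [3, 5], [6]].
After inserting 4: P = [[1, 2, 4], [3, 5], [6]].

So P = [[1, 2, 4], [3, 5], [6]], Q = [[1, 2, 6], [3, 4], [5]].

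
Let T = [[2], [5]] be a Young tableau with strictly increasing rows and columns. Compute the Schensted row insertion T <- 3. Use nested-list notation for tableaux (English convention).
3 is larger than every entry of row 1, so it is appended to row 1. The new tableau is [[2, 3], [5]].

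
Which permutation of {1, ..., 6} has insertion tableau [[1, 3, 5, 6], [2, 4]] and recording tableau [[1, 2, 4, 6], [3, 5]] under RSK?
2 4 1 5 3 6

Reverse RSK: for i = n, n-1, ..., 1, locate i in Q, remove the corresponding corner cell from P, and reverse-bump its entry up through P; the value ejected from row 1 is w(i).

So w = 2 4 1 5 3 6.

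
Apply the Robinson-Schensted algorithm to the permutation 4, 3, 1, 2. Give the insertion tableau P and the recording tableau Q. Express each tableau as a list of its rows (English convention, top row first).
Insert each entry of the permutation into P by Schensted row insertion, recording in Q the position of each new cell.

Insert 4: appended to row 1. P = [[4]], Q = [[1]].
Insert 3: 3 bumps 4 from row 1; 4 starts row 2. P = [[3], [4]], Q = [[1], [2]].
Insert 1: 1 bumps 3 from row 1; 3 bumps 4 from row 2; 4 starts row 3. P = [[1], [3], [4]], Q = [[1], [2], [3]].
Insert 2: appended to row 1. P = [[1, 2], [3], [4]], Q = [[1, 4], [2], [3]].

So P = [[1, 2], [3], [4]], Q = [[1, 4], [2], [3]].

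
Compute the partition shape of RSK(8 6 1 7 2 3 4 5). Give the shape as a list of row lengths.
Row-insert each entry into an empty tableau.

After inserting 8: P = [[8]].
After inserting 6: P = [[6], [8]].
After inserting 1: P = [[1], [6], [8]].
After inserting 7: P = [[1, 7], [6], [8]].
After inserting 2: P = [[1, 2], [6, 7], [8]].
After inserting 3: P = [[1, 2, 3], [6, 7], [8]].
After inserting 4: P = [[1, 2, 3, 4], [6, 7], [8]].
After inserting 5: P = [[1, 2, 3, 4, 5], [6, 7], [8]].

The final insertion tableau P = [[1, 2, 3, 4, 5], [6, 7], [8]] has shape [5, 2, 1].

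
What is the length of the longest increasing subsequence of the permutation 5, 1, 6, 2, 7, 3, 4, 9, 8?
5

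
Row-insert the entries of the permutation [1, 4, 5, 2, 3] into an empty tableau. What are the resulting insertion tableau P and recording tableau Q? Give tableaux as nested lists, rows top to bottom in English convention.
Insert each entry of the permutation into P by Schensted row insertion, recording in Q the position of each new cell.

After inserting 1: P = [[1]].
After inserting 4: P = [[1, 4]].
After inserting 5: P = [[1, 4, 5]].
After inserting 2: P = [[1, 2, 5], [4]].
After inserting 3: P = [[1, 2, 3], [4, 5]].

So P = [[1, 2, 3], [4, 5]], Q = [[1, 2, 3], [4, 5]].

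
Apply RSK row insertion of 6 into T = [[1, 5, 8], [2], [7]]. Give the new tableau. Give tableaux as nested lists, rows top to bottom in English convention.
In row 1, 6 replaces 8 (the leftmost entry greater than 6); 8 is bumped to row 2. 8 is appended to row 2. The new tableau is [[1, 5, 6], [2, 8], [7]].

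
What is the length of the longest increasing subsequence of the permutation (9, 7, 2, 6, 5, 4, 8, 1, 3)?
3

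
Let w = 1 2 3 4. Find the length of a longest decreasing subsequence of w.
1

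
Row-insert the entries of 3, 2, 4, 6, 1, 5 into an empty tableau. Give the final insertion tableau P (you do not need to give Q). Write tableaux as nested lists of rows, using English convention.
Insert 3: appended to row 1. P = [[3]].
Insert 2: 2 bumps 3 from row 1; 3 starts row 2. P = [[2], [3]].
Insert 4: appended to row 1. P = [[2, 4], [3]].
Insert 6: appended to row 1. P = [[2, 4, 6], [3]].
Insert 1: 1 bumps 2 from row 1; 2 bumps 3 from row 2; 3 starts row 3. P = [[1, 4, 6], [2], [3]].
Insert 5: 5 bumps 6 from row 1; 6 appends to row 2. P = [[1, 4, 5], [2, 6], [3]].

So P = [[1, 4, 5], [2, 6], [3]].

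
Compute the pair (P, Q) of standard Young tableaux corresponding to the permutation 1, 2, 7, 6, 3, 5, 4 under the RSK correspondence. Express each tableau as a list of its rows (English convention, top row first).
Insert each entry of the permutation into P by Schensted row insertion, recording in Q the position of each new cell.

Insert 1: appended to row 1. P = [[1]].
Insert 2: appended to row 1. P = [[1, 2]].
Insert 7: appended to row 1. P = [[1, 2, 7]].
Insert 6: 6 bumps 7 from row 1; 7 starts row 2. P = [[1, 2, 6], [7]].
Insert 3: 3 bumps 6 from row 1; 6 bumps 7 from row 2; 7 starts row 3. P = [[1, 2, 3], [6], [7]].
Insert 5: appended to row 1. P = [[1, 2, 3, 5], [6], [7]].
Insert 4: 4 bumps 5 from row 1; 5 bumps 6 from row 2; 6 bumps 7 from row 3; 7 starts row 4. P = [[1, 2, 3, 4], [5], [6], [7]].

So P = [[1, 2, 3, 4], [5], [6], [7]], Q = [[1, 2, 3, 6], [4], [5], [7]].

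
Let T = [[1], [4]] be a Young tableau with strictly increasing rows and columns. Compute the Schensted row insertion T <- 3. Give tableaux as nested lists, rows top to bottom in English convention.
3 is larger than every entry of row 1, so it is appended to row 1. The new tableau is [[1, 3], [4]].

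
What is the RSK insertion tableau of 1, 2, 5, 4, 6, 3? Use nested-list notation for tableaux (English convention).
P = [[1, 2, 3, 6], [4], [5]]

Insert 1: appended to row 1. P = [[1]].
Insert 2: appended to row 1. P = [[1, 2]].
Insert 5: appended to row 1. P = [[1, 2, 5]].
Insert 4: 4 bumps 5 from row 1; 5 starts row 2. P = [[1, 2, 4], [5]].
Insert 6: appended to row 1. P = [[1, 2, 4, 6], [5]].
Insert 3: 3 bumps 4 from row 1; 4 bumps 5 from row 2; 5 starts row 3. P = [[1, 2, 3, 6], [4], [5]].

So P = [[1, 2, 3, 6], [4], [5]].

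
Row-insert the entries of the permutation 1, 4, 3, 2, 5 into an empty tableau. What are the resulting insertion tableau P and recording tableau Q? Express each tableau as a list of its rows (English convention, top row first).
P = [[1, 2, 5], [3], [4]], Q = [[1, 2, 5], [3], [4]]

Insert each entry of the permutation into P by Schensted row insertion, recording in Q the position of each new cell.

Insert 1: appended to row 1. P = [[1]], Q = [[1]].
Insert 4: appended to row 1. P = [[1, 4]], Q = [[1, 2]].
Insert 3: 3 bumps 4 from row 1; 4 starts row 2. P = [[1, 3], [4]], Q = [[1, 2], [3]].
Insert 2: 2 bumps 3 from row 1; 3 bumps 4 from row 2; 4 starts row 3. P = [[1, 2], [3], [4]], Q = [[1, 2], [3], [4]].
Insert 5: appended to row 1. P = [[1, 2, 5], [3], [4]], Q = [[1, 2, 5], [3], [4]].

So P = [[1, 2, 5], [3], [4]], Q = [[1, 2, 5], [3], [4]].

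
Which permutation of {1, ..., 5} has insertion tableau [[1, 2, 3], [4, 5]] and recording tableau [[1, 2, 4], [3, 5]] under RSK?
Reverse RSK: for i = n, n-1, ..., 1, locate i in Q, remove the corresponding corner cell from P, and reverse-bump its entry up through P; the value ejected from row 1 is w(i).

So w = 1 4 2 5 3.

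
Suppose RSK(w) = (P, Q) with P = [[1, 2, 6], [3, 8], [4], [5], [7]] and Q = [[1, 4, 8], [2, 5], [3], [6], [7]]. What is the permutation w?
7 5 1 8 4 3 2 6

Reverse the RSK construction: for i from n down to 1, find the cell of Q containing i, remove the entry at that cell from P, and reverse-bump it up through P; the value ejected from row 1 is w(i).

Step i=8: Q has 8 at row 1, column 3; remove that cell from P, ejecting 6. So w(8) = 6. P is now [[1, 2], [3, 8], [4], [5], [7]].
Step i=7: Q has 7 at row 5, column 1; remove 7 from row 5 of P and reverse-bump: 7 enters row 4 and ejects 5; 5 enters row 3 and ejects 4; 4 enters row 2 and ejects 3; 3 enters row 1 and ejects 2. So w(7) = 2. P is now [[1, 3], [4, 8], [5], [7]].
Step i=6: Q has 6 at row 4, column 1; remove 7 from row 4 of P and reverse-bump: 7 enters row 3 and ejects 5; 5 enters row 2 and ejects 4; 4 enters row 1 and ejects 3. So w(6) = 3. P is now [[1, 4], [5, 8], [7]].
Step i=5: Q has 5 at row 2, column 2; remove 8 from row 2 of P and reverse-bump: 8 enters row 1 and ejects 4. So w(5) = 4. P is now [[1, 8], [5], [7]].
Step i=4: Q has 4 at row 1, column 2; remove that cell from P, ejecting 8. So w(4) = 8. P is now [[1], [5], [7]].
Step i=3: Q has 3 at row 3, column 1; remove 7 from row 3 of P and reverse-bump: 7 enters row 2 and ejects 5; 5 enters row 1 and ejects 1. So w(3) = 1. P is now [[5], [7]].
Step i=2: Q has 2 at row 2, column 1; remove 7 from row 2 of P and reverse-bump: 7 enters row 1 and ejects 5. So w(2) = 5. P is now [[7]].
Step i=1: Q has 1 at row 1, column 1; remove that cell from P, ejecting 7. So w(1) = 7. P is now [].

So w = 7 5 1 8 4 3 2 6.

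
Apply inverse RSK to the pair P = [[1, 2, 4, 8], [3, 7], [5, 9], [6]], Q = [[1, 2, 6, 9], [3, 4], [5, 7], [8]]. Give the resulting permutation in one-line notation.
Reverse the RSK construction: for i from n down to 1, find the cell of Q containing i, remove the entry at that cell from P, and reverse-bump it up through P; the value ejected from row 1 is w(i).

Step i=9: Q has 9 at row 1, column 4; remove that cell from P, ejecting 8. So w(9) = 8. P is now [[1, 2, 4], [3, 7], [5, 9], [6]].
Step i=8: Q has 8 at row 4, column 1; remove 6 from row 4 of P and reverse-bump: 6 enters row 3 and ejects 5; 5 enters row 2 and ejects 3; 3 enters row 1 and ejects 2. So w(8) = 2. P is now [[1, 3, 4], [5, 7], [6, 9]].
Step i=7: Q has 7 at row 3, column 2; remove 9 from row 3 of P and reverse-bump: 9 enters row 2 and ejects 7; 7 enters row 1 and ejects 4. So w(7) = 4. P is now [[1, 3, 7], [5, 9], [6]].
Step i=6: Q has 6 at row 1, column 3; remove that cell from P, ejecting 7. So w(6) = 7. P is now [[1, 3], [5, 9], [6]].
Step i=5: Q has 5 at row 3, column 1; remove 6 from row 3 of P and reverse-bump: 6 enters row 2 and ejects 5; 5 enters row 1 and ejects 3. So w(5) = 3. P is now [[1, 5], [6, 9]].
Step i=4: Q has 4 at row 2, column 2; remove 9 from row 2 of P and reverse-bump: 9 enters row 1 and ejects 5. So w(4) = 5. P is now [[1, 9], [6]].
Step i=3: Q has 3 at row 2, column 1; remove 6 from row 2 of P and reverse-bump: 6 enters row 1 and ejects 1. So w(3) = 1. P is now [[6, 9]].
Step i=2: Q has 2 at row 1, column 2; remove that cell from P, ejecting 9. So w(2) = 9. P is now [[6]].
Step i=1: Q has 1 at row 1, column 1; remove that cell from P, ejecting 6. So w(1) = 6. P is now [].

So w = 6 9 1 5 3 7 4 2 8.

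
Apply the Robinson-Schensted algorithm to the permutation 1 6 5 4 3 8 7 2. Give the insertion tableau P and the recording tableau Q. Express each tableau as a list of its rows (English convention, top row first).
P = [[1, 2, 7], [3, 8], [4], [5], [6]], Q = [[1, 2, 6], [3, 7], [4], [5], [8]]

Insert each entry of the permutation into P by Schensted row insertion, recording in Q the position of each new cell.

Insert 1: appended to row 1. P = [[1]].
Insert 6: appended to row 1. P = [[1, 6]].
Insert 5: 5 bumps 6 from row 1; 6 starts row 2. P = [[1, 5], [6]].
Insert 4: 4 bumps 5 from row 1; 5 bumps 6 from row 2; 6 starts row 3. P = [[1, 4], [5], [6]].
Insert 3: 3 bumps 4 from row 1; 4 bumps 5 from row 2; 5 bumps 6 from row 3; 6 starts row 4. P = [[1, 3], [4], [5], [6]].
Insert 8: appended to row 1. P = [[1, 3, 8], [4], [5], [6]].
Insert 7: 7 bumps 8 from row 1; 8 appends to row 2. P = [[1, 3, 7], [4, 8], [5], [6]].
Insert 2: 2 bumps 3 from row 1; 3 bumps 4 from row 2; 4 bumps 5 from row 3; 5 bumps 6 from row 4; 6 starts row 5. P = [[1, 2, 7], [3, 8], [4], [5], [6]].

So P = [[1, 2, 7], [3, 8], [4], [5], [6]], Q = [[1, 2, 6], [3, 7], [4], [5], [8]].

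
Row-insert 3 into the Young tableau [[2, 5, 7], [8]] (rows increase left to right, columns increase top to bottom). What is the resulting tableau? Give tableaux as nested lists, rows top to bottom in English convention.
In row 1, 3 replaces 5 (the leftmost entry greater than 3); 5 is bumped to row 2. In row 2, 5 replaces 8 (the leftmost entry greater than 5); 8 is bumped to row 3. 8 starts a new row 3. The new tableau is [[2, 3, 7], [5], [8]].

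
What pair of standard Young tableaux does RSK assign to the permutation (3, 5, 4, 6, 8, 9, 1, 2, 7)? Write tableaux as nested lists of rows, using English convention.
Insert each entry of the permutation into P by Schensted row insertion, recording in Q the position of each new cell.

After inserting 3: P = [[3]].
After inserting 5: P = [[3, 5]].
After inserting 4: P = [[3, 4], [5]].
After inserting 6: P = [[3, 4, 6], [5]].
After inserting 8: P = [[3, 4, 6, 8], [5]].
After inserting 9: P = [[3, 4, 6, 8, 9], [5]].
After inserting 1: P = [[1, 4, 6, 8, 9], [3], [5]].
After inserting 2: P = [[1, 2, 6, 8, 9], [3, 4], [5]].
After inserting 7: P = [[1, 2, 6, 7, 9], [3, 4, 8], [5]].

So P = [[1, 2, 6, 7, 9], [3, 4, 8], [5]], Q = [[1, 2, 4, 5, 6], [3, 8, 9], [7]].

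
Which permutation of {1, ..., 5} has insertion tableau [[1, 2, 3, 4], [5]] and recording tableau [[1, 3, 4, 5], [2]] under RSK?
5 1 2 3 4

Reverse the RSK construction: for i from n down to 1, find the cell of Q containing i, remove the entry at that cell from P, and reverse-bump it up through P; the value ejected from row 1 is w(i).

Step i=5: Q has 5 at row 1, column 4; remove that cell from P, ejecting 4. So w(5) = 4. P is now [[1, 2, 3], [5]].
Step i=4: Q has 4 at row 1, column 3; remove that cell from P, ejecting 3. So w(4) = 3. P is now [[1, 2], [5]].
Step i=3: Q has 3 at row 1, column 2; remove that cell from P, ejecting 2. So w(3) = 2. P is now [[1], [5]].
Step i=2: Q has 2 at row 2, column 1; remove 5 from row 2 of P and reverse-bump: 5 enters row 1 and ejects 1. So w(2) = 1. P is now [[5]].
Step i=1: Q has 1 at row 1, column 1; remove that cell from P, ejecting 5. So w(1) = 5. P is now [].

So w = 5 1 2 3 4.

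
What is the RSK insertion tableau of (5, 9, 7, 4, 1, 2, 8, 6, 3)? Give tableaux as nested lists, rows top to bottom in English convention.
Insert 5: appended to row 1. P = [[5]].
Insert 9: appended to row 1. P = [[5, 9]].
Insert 7: 7 bumps 9 from row 1; 9 starts row 2. P = [[5, 7], [9]].
Insert 4: 4 bumps 5 from row 1; 5 bumps 9 from row 2; 9 starts row 3. P = [[4, 7], [5], [9]].
Insert 1: 1 bumps 4 from row 1; 4 bumps 5 from row 2; 5 bumps 9 from row 3; 9 starts row 4. P = [[1, 7], [4], [5], [9]].
Insert 2: 2 bumps 7 from row 1; 7 appends to row 2. P = [[1, 2], [4, 7], [5], [9]].
Insert 8: appended to row 1. P = [[1, 2, 8], [4, 7], [5], [9]].
Insert 6: 6 bumps 8 from row 1; 8 appends to row 2. P = [[1, 2, 6], [4, 7, 8], [5], [9]].
Insert 3: 3 bumps 6 from row 1; 6 bumps 7 from row 2; 7 appends to row 3. P = [[1, 2, 3], [4, 6, 8], [5, 7], [9]].

So P = [[1, 2, 3], [4, 6, 8], [5, 7], [9]].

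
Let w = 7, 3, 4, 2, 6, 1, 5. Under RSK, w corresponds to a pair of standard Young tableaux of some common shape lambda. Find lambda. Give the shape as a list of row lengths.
Row-insert each entry into an empty tableau.

After inserting 7: P = [[7]].
After inserting 3: P = [[3], [7]].
After inserting 4: P = [[3, 4], [7]].
After inserting 2: P = [[2, 4], [3], [7]].
After inserting 6: P = [[2, 4, 6], [3], [7]].
After inserting 1: P = [[1, 4, 6], [2], [3], [7]].
After inserting 5: P = [[1, 4, 5], [2, 6], [3], [7]].

The final insertion tableau P = [[1, 4, 5], [2, 6], [3], [7]] has shape [3, 2, 1, 1].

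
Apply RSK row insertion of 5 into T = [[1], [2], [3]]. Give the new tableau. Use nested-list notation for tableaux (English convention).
[[1, 5], [2], [3]]

5 is larger than every entry of row 1, so it is appended to row 1. The new tableau is [[1, 5], [2], [3]].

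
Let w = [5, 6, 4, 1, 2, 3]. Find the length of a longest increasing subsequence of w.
3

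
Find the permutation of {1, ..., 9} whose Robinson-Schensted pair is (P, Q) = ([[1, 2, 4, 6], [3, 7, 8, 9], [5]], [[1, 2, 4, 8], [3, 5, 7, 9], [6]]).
Reverse the RSK construction: for i from n down to 1, find the cell of Q containing i, remove the entry at that cell from P, and reverse-bump it up through P; the value ejected from row 1 is w(i).

Step i=9: Q has 9 at row 2, column 4; remove 9 from row 2 of P and reverse-bump: 9 enters row 1 and ejects 6. So w(9) = 6. P is now [[1, 2, 4, 9], [3, 7, 8], [5]].
Step i=8: Q has 8 at row 1, column 4; remove that cell from P, ejecting 9. So w(8) = 9. P is now [[1, 2, 4], [3, 7, 8], [5]].
Step i=7: Q has 7 at row 2, column 3; remove 8 from row 2 of P and reverse-bump: 8 enters row 1 and ejects 4. So w(7) = 4. P is now [[1, 2, 8], [3, 7], [5]].
Step i=6: Q has 6 at row 3, column 1; remove 5 from row 3 of P and reverse-bump: 5 enters row 2 and ejects 3; 3 enters row 1 and ejects 2. So w(6) = 2. P is now [[1, 3, 8], [5, 7]].
Step i=5: Q has 5 at row 2, column 2; remove 7 from row 2 of P and reverse-bump: 7 enters row 1 and ejects 3. So w(5) = 3. P is now [[1, 7, 8], [5]].
Step i=4: Q has 4 at row 1, column 3; remove that cell from P, ejecting 8. So w(4) = 8. P is now [[1, 7], [5]].
Step i=3: Q has 3 at row 2, column 1; remove 5 from row 2 of P and reverse-bump: 5 enters row 1 and ejects 1. So w(3) = 1. P is now [[5, 7]].
Step i=2: Q has 2 at row 1, column 2; remove that cell from P, ejecting 7. So w(2) = 7. P is now [[5]].
Step i=1: Q has 1 at row 1, column 1; remove that cell from P, ejecting 5. So w(1) = 5. P is now [].

So w = 5 7 1 8 3 2 4 9 6.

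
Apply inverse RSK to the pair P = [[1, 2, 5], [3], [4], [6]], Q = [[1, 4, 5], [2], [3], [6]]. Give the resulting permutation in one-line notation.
Reverse the RSK construction: for i from n down to 1, find the cell of Q containing i, remove the entry at that cell from P, and reverse-bump it up through P; the value ejected from row 1 is w(i).

Step i=6: Q has 6 at row 4, column 1; remove 6 from row 4 of P and reverse-bump: 6 enters row 3 and ejects 4; 4 enters row 2 and ejects 3; 3 enters row 1 and ejects 2. So w(6) = 2. P is now [[1, 3, 5], [4], [6]].
Step i=5: Q has 5 at row 1, column 3; remove that cell from P, ejecting 5. So w(5) = 5. P is now [[1, 3], [4], [6]].
Step i=4: Q has 4 at row 1, column 2; remove that cell from P, ejecting 3. So w(4) = 3. P is now [[1], [4], [6]].
Step i=3: Q has 3 at row 3, column 1; remove 6 from row 3 of P and reverse-bump: 6 enters row 2 and ejects 4; 4 enters row 1 and ejects 1. So w(3) = 1. P is now [[4], [6]].
Step i=2: Q has 2 at row 2, column 1; remove 6 from row 2 of P and reverse-bump: 6 enters row 1 and ejects 4. So w(2) = 4. P is now [[6]].
Step i=1: Q has 1 at row 1, column 1; remove that cell from P, ejecting 6. So w(1) = 6. P is now [].

So w = 6 4 1 3 5 2.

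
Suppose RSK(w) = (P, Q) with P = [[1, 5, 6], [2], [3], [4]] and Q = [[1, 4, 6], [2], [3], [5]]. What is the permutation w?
4 3 2 5 1 6

Reverse the RSK construction: for i from n down to 1, find the cell of Q containing i, remove the entry at that cell from P, and reverse-bump it up through P; the value ejected from row 1 is w(i).

Step i=6: Q has 6 at row 1, column 3; remove that cell from P, ejecting 6. So w(6) = 6. P is now [[1, 5], [2], [3], [4]].
Step i=5: Q has 5 at row 4, column 1; remove 4 from row 4 of P and reverse-bump: 4 enters row 3 and ejects 3; 3 enters row 2 and ejects 2; 2 enters row 1 and ejects 1. So w(5) = 1. P is now [[2, 5], [3], [4]].
Step i=4: Q has 4 at row 1, column 2; remove that cell from P, ejecting 5. So w(4) = 5. P is now [[2], [3], [4]].
Step i=3: Q has 3 at row 3, column 1; remove 4 from row 3 of P and reverse-bump: 4 enters row 2 and ejects 3; 3 enters row 1 and ejects 2. So w(3) = 2. P is now [[3], [4]].
Step i=2: Q has 2 at row 2, column 1; remove 4 from row 2 of P and reverse-bump: 4 enters row 1 and ejects 3. So w(2) = 3. P is now [[4]].
Step i=1: Q has 1 at row 1, column 1; remove that cell from P, ejecting 4. So w(1) = 4. P is now [].

So w = 4 3 2 5 1 6.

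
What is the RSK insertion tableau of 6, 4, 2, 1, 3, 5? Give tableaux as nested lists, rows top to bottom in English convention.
P = [[1, 3, 5], [2], [4], [6]]

After inserting 6: P = [[6]].
After inserting 4: P = [[4], [6]].
After inserting 2: P = [[2], [4], [6]].
After inserting 1: P = [[1], [2], [4], [6]].
After inserting 3: P = [[1, 3], [2], [4], [6]].
After inserting 5: P = [[1, 3, 5], [2], [4], [6]].

So P = [[1, 3, 5], [2], [4], [6]].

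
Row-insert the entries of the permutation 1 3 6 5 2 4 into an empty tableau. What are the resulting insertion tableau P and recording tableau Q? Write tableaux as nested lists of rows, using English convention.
Insert each entry of the permutation into P by Schensted row insertion, recording in Q the position of each new cell.

Insert 1: appended to row 1. P = [[1]].
Insert 3: appended to row 1. P = [[1, 3]].
Insert 6: appended to row 1. P = [[1, 3, 6]].
Insert 5: 5 bumps 6 from row 1; 6 starts row 2. P = [[1, 3, 5], [6]].
Insert 2: 2 bumps 3 from row 1; 3 bumps 6 from row 2; 6 starts row 3. P = [[1, 2, 5], [3], [6]].
Insert 4: 4 bumps 5 from row 1; 5 appends to row 2. P = [[1, 2, 4], [3, 5], [6]].

So P = [[1, 2, 4], [3, 5], [6]], Q = [[1, 2, 3], [4, 6], [5]].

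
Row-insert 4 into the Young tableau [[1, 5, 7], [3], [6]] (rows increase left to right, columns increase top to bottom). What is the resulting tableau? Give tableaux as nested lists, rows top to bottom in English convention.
In row 1, 4 replaces 5 (the leftmost entry greater than 4); 5 is bumped to row 2. 5 is appended to row 2. The new tableau is [[1, 4, 7], [3, 5], [6]].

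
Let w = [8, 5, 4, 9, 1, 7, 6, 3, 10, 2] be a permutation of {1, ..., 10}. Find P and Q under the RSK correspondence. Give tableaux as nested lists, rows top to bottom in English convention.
Insert each entry of the permutation into P by Schensted row insertion, recording in Q the position of each new cell.

Insert 8: appended to row 1. P = [[8]], Q = [[1]].
Insert 5: 5 bumps 8 from row 1; 8 starts row 2. P = [[5], [8]], Q = [[1], [2]].
Insert 4: 4 bumps 5 from row 1; 5 bumps 8 from row 2; 8 starts row 3. P = [[4], [5], [8]], Q = [[1], [2], [3]].
Insert 9: appended to row 1. P = [[4, 9], [5], [8]], Q = [[1, 4], [2], [3]].
Insert 1: 1 bumps 4 from row 1; 4 bumps 5 from row 2; 5 bumps 8 from row 3; 8 starts row 4. P = [[1, 9], [4], [5], [8]], Q = [[1, 4], [2], [3], [5]].
Insert 7: 7 bumps 9 from row 1; 9 appends to row 2. P = [[1, 7], [4, 9], [5], [8]], Q = [[1, 4], [2, 6], [3], [5]].
Insert 6: 6 bumps 7 from row 1; 7 bumps 9 from row 2; 9 appends to row 3. P = [[1, 6], [4, 7], [5, 9], [8]], Q = [[1, 4], [2, 6], [3, 7], [5]].
Insert 3: 3 bumps 6 from row 1; 6 bumps 7 from row 2; 7 bumps 9 from row 3; 9 appends to row 4. P = [[1, 3], [4, 6], [5, 7], [8, 9]], Q = [[1, 4], [2, 6], [3, 7], [5, 8]].
Insert 10: appended to row 1. P = [[1, 3, 10], [4, 6], [5, 7], [8, 9]], Q = [[1, 4, 9], [2, 6], [3, 7], [5, 8]].
Insert 2: 2 bumps 3 from row 1; 3 bumps 4 from row 2; 4 bumps 5 from row 3; 5 bumps 8 from row 4; 8 starts row 5. P = [[1, 2, 10], [3, 6], [4, 7], [5, 9], [8]], Q = [[1, 4, 9], [2, 6], [3, 7], [5, 8], [10]].

So P = [[1, 2, 10], [3, 6], [4, 7], [5, 9], [8]], Q = [[1, 4, 9], [2, 6], [3, 7], [5, 8], [10]].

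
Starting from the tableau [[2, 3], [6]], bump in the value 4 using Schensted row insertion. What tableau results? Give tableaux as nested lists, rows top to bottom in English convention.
4 is larger than every entry of row 1, so it is appended to row 1. The new tableau is [[2, 3, 4], [6]].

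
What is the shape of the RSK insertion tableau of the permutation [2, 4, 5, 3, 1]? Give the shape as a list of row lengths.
[3, 1, 1]

Row-insert each entry into an empty tableau.

After inserting 2: P = [[2]].
After inserting 4: P = [[2, 4]].
After inserting 5: P = [[2, 4, 5]].
After inserting 3: P = [[2, 3, 5], [4]].
After inserting 1: P = [[1, 3, 5], [2], [4]].

The final insertion tableau P = [[1, 3, 5], [2], [4]] has shape [3, 1, 1].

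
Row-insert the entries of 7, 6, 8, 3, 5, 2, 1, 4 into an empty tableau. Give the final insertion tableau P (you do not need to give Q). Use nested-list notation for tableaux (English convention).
Insert 7: appended to row 1. P = [[7]].
Insert 6: 6 bumps 7 from row 1; 7 starts row 2. P = [[6], [7]].
Insert 8: appended to row 1. P = [[6, 8], [7]].
Insert 3: 3 bumps 6 from row 1; 6 bumps 7 from row 2; 7 starts row 3. P = [[3, 8], [6], [7]].
Insert 5: 5 bumps 8 from row 1; 8 appends to row 2. P = [[3, 5], [6, 8], [7]].
Insert 2: 2 bumps 3 from row 1; 3 bumps 6 from row 2; 6 bumps 7 from row 3; 7 starts row 4. P = [[2, 5], [3, 8], [6], [7]].
Insert 1: 1 bumps 2 from row 1; 2 bumps 3 from row 2; 3 bumps 6 from row 3; 6 bumps 7 from row 4; 7 starts row 5. P = [[1, 5], [2, 8], [3], [6], [7]].
Insert 4: 4 bumps 5 from row 1; 5 bumps 8 from row 2; 8 appends to row 3. P = [[1, 4], [2, 5], [3, 8], [6], [7]].

So P = [[1, 4], [2, 5], [3, 8], [6], [7]].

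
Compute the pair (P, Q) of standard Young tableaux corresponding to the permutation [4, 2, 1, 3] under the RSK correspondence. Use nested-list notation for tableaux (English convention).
Insert each entry of the permutation into P by Schensted row insertion, recording in Q the position of each new cell.

Insert 4: appended to row 1. P = [[4]], Q = [[1]].
Insert 2: 2 bumps 4 from row 1; 4 starts row 2. P = [[2], [4]], Q = [[1], [2]].
Insert 1: 1 bumps 2 from row 1; 2 bumps 4 from row 2; 4 starts row 3. P = [[1], [2], [4]], Q = [[1], [2], [3]].
Insert 3: appended to row 1. P = [[1, 3], [2], [4]], Q = [[1, 4], [2], [3]].

So P = [[1, 3], [2], [4]], Q = [[1, 4], [2], [3]].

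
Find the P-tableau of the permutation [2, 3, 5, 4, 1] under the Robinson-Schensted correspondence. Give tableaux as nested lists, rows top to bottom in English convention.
P = [[1, 3, 4], [2], [5]]

After inserting 2: P = [[2]].
After inserting 3: P = [[2, 3]].
After inserting 5: P = [[2, 3, 5]].
After inserting 4: P = [[2, 3, 4], [5]].
After inserting 1: P = [[1, 3, 4], [2], [5]].

So P = [[1, 3, 4], [2], [5]].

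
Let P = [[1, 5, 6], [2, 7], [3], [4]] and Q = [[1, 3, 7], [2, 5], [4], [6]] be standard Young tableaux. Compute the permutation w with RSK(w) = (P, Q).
Reverse the RSK construction: for i from n down to 1, find the cell of Q containing i, remove the entry at that cell from P, and reverse-bump it up through P; the value ejected from row 1 is w(i).

Step i=7: Q has 7 at row 1, column 3; remove that cell from P, ejecting 6. So w(7) = 6. P is now [[1, 5], [2, 7], [3], [4]].
Step i=6: Q has 6 at row 4, column 1; remove 4 from row 4 of P and reverse-bump: 4 enters row 3 and ejects 3; 3 enters row 2 and ejects 2; 2 enters row 1 and ejects 1. So w(6) = 1. P is now [[2, 5], [3, 7], [4]].
Step i=5: Q has 5 at row 2, column 2; remove 7 from row 2 of P and reverse-bump: 7 enters row 1 and ejects 5. So w(5) = 5. P is now [[2, 7], [3], [4]].
Step i=4: Q has 4 at row 3, column 1; remove 4 from row 3 of P and reverse-bump: 4 enters row 2 and ejects 3; 3 enters row 1 and ejects 2. So w(4) = 2. P is now [[3, 7], [4]].
Step i=3: Q has 3 at row 1, column 2; remove that cell from P, ejecting 7. So w(3) = 7. P is now [[3], [4]].
Step i=2: Q has 2 at row 2, column 1; remove 4 from row 2 of P and reverse-bump: 4 enters row 1 and ejects 3. So w(2) = 3. P is now [[4]].
Step i=1: Q has 1 at row 1, column 1; remove that cell from P, ejecting 4. So w(1) = 4. P is now [].

So w = 4 3 7 2 5 1 6.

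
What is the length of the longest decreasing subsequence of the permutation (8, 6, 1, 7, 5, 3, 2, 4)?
5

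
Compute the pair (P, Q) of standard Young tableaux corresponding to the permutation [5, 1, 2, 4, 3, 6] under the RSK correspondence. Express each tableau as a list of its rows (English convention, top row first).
P = [[1, 2, 3, 6], [4], [5]], Q = [[1, 3, 4, 6], [2], [5]]

Insert each entry of the permutation into P by Schensted row insertion, recording in Q the position of each new cell.

After inserting 5: P = [[5]].
After inserting 1: P = [[1], [5]].
After inserting 2: P = [[1, 2], [5]].
After inserting 4: P = [[1, 2, 4], [5]].
After inserting 3: P = [[1, 2, 3], [4], [5]].
After inserting 6: P = [[1, 2, 3, 6], [4], [5]].

So P = [[1, 2, 3, 6], [4], [5]], Q = [[1, 3, 4, 6], [2], [5]].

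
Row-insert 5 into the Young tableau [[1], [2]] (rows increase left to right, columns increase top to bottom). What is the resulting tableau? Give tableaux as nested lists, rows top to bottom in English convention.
5 is larger than every entry of row 1, so it is appended to row 1. The new tableau is [[1, 5], [2]].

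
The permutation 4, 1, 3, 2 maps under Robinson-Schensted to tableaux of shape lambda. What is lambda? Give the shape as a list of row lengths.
[2, 1, 1]

Row-insert each entry into an empty tableau.

After inserting 4: P = [[4]].
After inserting 1: P = [[1], [4]].
After inserting 3: P = [[1, 3], [4]].
After inserting 2: P = [[1, 2], [3], [4]].

The final insertion tableau P = [[1, 2], [3], [4]] has shape [2, 1, 1].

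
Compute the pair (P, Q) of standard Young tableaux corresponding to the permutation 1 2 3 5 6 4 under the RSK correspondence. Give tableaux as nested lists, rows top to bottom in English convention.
P = [[1, 2, 3, 4, 6], [5]], Q = [[1, 2, 3, 4, 5], [6]]

Insert each entry of the permutation into P by Schensted row insertion, recording in Q the position of each new cell.

After inserting 1: P = [[1]].
After inserting 2: P = [[1, 2]].
After inserting 3: P = [[1, 2, 3]].
After inserting 5: P = [[1, 2, 3, 5]].
After inserting 6: P = [[1, 2, 3, 5, 6]].
After inserting 4: P = [[1, 2, 3, 4, 6], [5]].

So P = [[1, 2, 3, 4, 6], [5]], Q = [[1, 2, 3, 4, 5], [6]].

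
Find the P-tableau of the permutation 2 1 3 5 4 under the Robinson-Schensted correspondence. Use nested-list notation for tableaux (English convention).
P = [[1, 3, 4], [2, 5]]

After inserting 2: P = [[2]].
After inserting 1: P = [[1], [2]].
After inserting 3: P = [[1, 3], [2]].
After inserting 5: P = [[1, 3, 5], [2]].
After inserting 4: P = [[1, 3, 4], [2, 5]].

So P = [[1, 3, 4], [2, 5]].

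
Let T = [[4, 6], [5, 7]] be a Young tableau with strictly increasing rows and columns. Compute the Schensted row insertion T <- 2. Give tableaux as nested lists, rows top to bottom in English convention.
[[2, 6], [4, 7], [5]]

In row 1, 2 replaces 4 (the leftmost entry greater than 2); 4 is bumped to row 2. In row 2, 4 replaces 5 (the leftmost entry greater than 4); 5 is bumped to row 3. 5 starts a new row 3. The new tableau is [[2, 6], [4, 7], [5]].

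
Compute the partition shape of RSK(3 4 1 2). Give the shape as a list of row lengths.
RSK row insertion gives P = [[1, 2], [3, 4]], which has shape [2, 2].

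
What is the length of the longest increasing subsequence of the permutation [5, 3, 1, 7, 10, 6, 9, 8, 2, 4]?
3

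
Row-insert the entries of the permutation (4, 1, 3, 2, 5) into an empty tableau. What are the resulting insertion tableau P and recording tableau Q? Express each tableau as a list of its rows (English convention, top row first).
Insert each entry of the permutation into P by Schensted row insertion, recording in Q the position of each new cell.

Insert 4: appended to row 1. P = [[4]].
Insert 1: 1 bumps 4 from row 1; 4 starts row 2. P = [[1], [4]].
Insert 3: appended to row 1. P = [[1, 3], [4]].
Insert 2: 2 bumps 3 from row 1; 3 bumps 4 from row 2; 4 starts row 3. P = [[1, 2], [3], [4]].
Insert 5: appended to row 1. P = [[1, 2, 5], [3], [4]].

So P = [[1, 2, 5], [3], [4]], Q = [[1, 3, 5], [2], [4]].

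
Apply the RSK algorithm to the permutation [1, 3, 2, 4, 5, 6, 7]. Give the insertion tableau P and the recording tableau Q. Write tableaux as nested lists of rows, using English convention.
P = [[1, 2, 4, 5, 6, 7], [3]], Q = [[1, 2, 4, 5, 6, 7], [3]]

Insert each entry of the permutation into P by Schensted row insertion, recording in Q the position of each new cell.

Insert 1: appended to row 1. P = [[1]].
Insert 3: appended to row 1. P = [[1, 3]].
Insert 2: 2 bumps 3 from row 1; 3 starts row 2. P = [[1, 2], [3]].
Insert 4: appended to row 1. P = [[1, 2, 4], [3]].
Insert 5: appended to row 1. P = [[1, 2, 4, 5], [3]].
Insert 6: appended to row 1. P = [[1, 2, 4, 5, 6], [3]].
Insert 7: appended to row 1. P = [[1, 2, 4, 5, 6, 7], [3]].

So P = [[1, 2, 4, 5, 6, 7], [3]], Q = [[1, 2, 4, 5, 6, 7], [3]].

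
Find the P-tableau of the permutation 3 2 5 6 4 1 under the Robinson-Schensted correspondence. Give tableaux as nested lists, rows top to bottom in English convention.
Insert 3: appended to row 1. P = [[3]].
Insert 2: 2 bumps 3 from row 1; 3 starts row 2. P = [[2], [3]].
Insert 5: appended to row 1. P = [[2, 5], [3]].
Insert 6: appended to row 1. P = [[2, 5, 6], [3]].
Insert 4: 4 bumps 5 from row 1; 5 appends to row 2. P = [[2, 4, 6], [3, 5]].
Insert 1: 1 bumps 2 from row 1; 2 bumps 3 from row 2; 3 starts row 3. P = [[1, 4, 6], [2, 5], [3]].

So P = [[1, 4, 6], [2, 5], [3]].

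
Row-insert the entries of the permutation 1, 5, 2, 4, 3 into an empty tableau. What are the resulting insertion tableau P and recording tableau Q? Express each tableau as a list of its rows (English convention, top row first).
P = [[1, 2, 3], [4], [5]], Q = [[1, 2, 4], [3], [5]]

Insert each entry of the permutation into P by Schensted row insertion, recording in Q the position of each new cell.

Insert 1: appended to row 1. P = [[1]], Q = [[1]].
Insert 5: appended to row 1. P = [[1, 5]], Q = [[1, 2]].
Insert 2: 2 bumps 5 from row 1; 5 starts row 2. P = [[1, 2], [5]], Q = [[1, 2], [3]].
Insert 4: appended to row 1. P = [[1, 2, 4], [5]], Q = [[1, 2, 4], [3]].
Insert 3: 3 bumps 4 from row 1; 4 bumps 5 from row 2; 5 starts row 3. P = [[1, 2, 3], [4], [5]], Q = [[1, 2, 4], [3], [5]].

So P = [[1, 2, 3], [4], [5]], Q = [[1, 2, 4], [3], [5]].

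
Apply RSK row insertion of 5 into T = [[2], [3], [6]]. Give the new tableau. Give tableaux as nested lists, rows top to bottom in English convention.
5 is larger than every entry of row 1, so it is appended to row 1. The new tableau is [[2, 5], [3], [6]].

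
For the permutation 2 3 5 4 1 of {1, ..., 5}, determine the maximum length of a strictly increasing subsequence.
3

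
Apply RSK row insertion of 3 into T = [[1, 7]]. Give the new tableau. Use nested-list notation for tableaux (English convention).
[[1, 3], [7]]

In row 1, 3 replaces 7 (the leftmost entry greater than 3); 7 is bumped to row 2. 7 starts a new row 2. The new tableau is [[1, 3], [7]].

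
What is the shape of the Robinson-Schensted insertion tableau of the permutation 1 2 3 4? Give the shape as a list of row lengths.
Row-insert each entry into an empty tableau.

After inserting 1: P = [[1]].
After inserting 2: P = [[1, 2]].
After inserting 3: P = [[1, 2, 3]].
After inserting 4: P = [[1, 2, 3, 4]].

The final insertion tableau P = [[1, 2, 3, 4]] has shape [4].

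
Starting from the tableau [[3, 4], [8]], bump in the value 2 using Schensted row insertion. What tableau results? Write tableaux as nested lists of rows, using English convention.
In row 1, 2 replaces 3 (the leftmost entry greater than 2); 3 is bumped to row 2. In row 2, 3 replaces 8 (the leftmost entry greater than 3); 8 is bumped to row 3. 8 starts a new row 3. The new tableau is [[2, 4], [3], [8]].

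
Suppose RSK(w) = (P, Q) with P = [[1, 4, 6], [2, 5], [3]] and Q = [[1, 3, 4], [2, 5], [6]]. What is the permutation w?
3 2 5 6 4 1

Reverse RSK: for i = n, n-1, ..., 1, locate i in Q, remove the corresponding corner cell from P, and reverse-bump its entry up through P; the value ejected from row 1 is w(i).

So w = 3 2 5 6 4 1.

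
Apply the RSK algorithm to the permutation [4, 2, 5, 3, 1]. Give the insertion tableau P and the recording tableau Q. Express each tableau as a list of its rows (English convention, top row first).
P = [[1, 3], [2, 5], [4]], Q = [[1, 3], [2, 4], [5]]

Insert each entry of the permutation into P by Schensted row insertion, recording in Q the position of each new cell.

After inserting 4: P = [[4]].
After inserting 2: P = [[2], [4]].
After inserting 5: P = [[2, 5], [4]].
After inserting 3: P = [[2, 3], [4, 5]].
After inserting 1: P = [[1, 3], [2, 5], [4]].

So P = [[1, 3], [2, 5], [4]], Q = [[1, 3], [2, 4], [5]].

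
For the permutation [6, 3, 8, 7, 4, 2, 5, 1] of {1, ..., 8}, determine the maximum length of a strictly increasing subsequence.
3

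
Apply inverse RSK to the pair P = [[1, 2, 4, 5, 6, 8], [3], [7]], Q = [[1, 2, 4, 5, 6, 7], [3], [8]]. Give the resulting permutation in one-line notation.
Reverse the RSK construction: for i from n down to 1, find the cell of Q containing i, remove the entry at that cell from P, and reverse-bump it up through P; the value ejected from row 1 is w(i).

Step i=8: Q has 8 at row 3, column 1; remove 7 from row 3 of P and reverse-bump: 7 enters row 2 and ejects 3; 3 enters row 1 and ejects 2. So w(8) = 2. P is now [[1, 3, 4, 5, 6, 8], [7]].
Step i=7: Q has 7 at row 1, column 6; remove that cell from P, ejecting 8. So w(7) = 8. P is now [[1, 3, 4, 5, 6], [7]].
Step i=6: Q has 6 at row 1, column 5; remove that cell from P, ejecting 6. So w(6) = 6. P is now [[1, 3, 4, 5], [7]].
Step i=5: Q has 5 at row 1, column 4; remove that cell from P, ejecting 5. So w(5) = 5. P is now [[1, 3, 4], [7]].
Step i=4: Q has 4 at row 1, column 3; remove that cell from P, ejecting 4. So w(4) = 4. P is now [[1, 3], [7]].
Step i=3: Q has 3 at row 2, column 1; remove 7 from row 2 of P and reverse-bump: 7 enters row 1 and ejects 3. So w(3) = 3. P is now [[1, 7]].
Step i=2: Q has 2 at row 1, column 2; remove that cell from P, ejecting 7. So w(2) = 7. P is now [[1]].
Step i=1: Q has 1 at row 1, column 1; remove that cell from P, ejecting 1. So w(1) = 1. P is now [].

So w = 1 7 3 4 5 6 8 2.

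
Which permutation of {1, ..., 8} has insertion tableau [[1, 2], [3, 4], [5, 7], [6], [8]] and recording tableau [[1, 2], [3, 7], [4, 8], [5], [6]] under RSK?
6 8 7 5 3 1 4 2

Reverse the RSK construction: for i from n down to 1, find the cell of Q containing i, remove the entry at that cell from P, and reverse-bump it up through P; the value ejected from row 1 is w(i).

Step i=8: Q has 8 at row 3, column 2; remove 7 from row 3 of P and reverse-bump: 7 enters row 2 and ejects 4; 4 enters row 1 and ejects 2. So w(8) = 2. P is now [[1, 4], [3, 7], [5], [6], [8]].
Step i=7: Q has 7 at row 2, column 2; remove 7 from row 2 of P and reverse-bump: 7 enters row 1 and ejects 4. So w(7) = 4. P is now [[1, 7], [3], [5], [6], [8]].
Step i=6: Q has 6 at row 5, column 1; remove 8 from row 5 of P and reverse-bump: 8 enters row 4 and ejects 6; 6 enters row 3 and ejects 5; 5 enters row 2 and ejects 3; 3 enters row 1 and ejects 1. So w(6) = 1. P is now [[3, 7], [5], [6], [8]].
Step i=5: Q has 5 at row 4, column 1; remove 8 from row 4 of P and reverse-bump: 8 enters row 3 and ejects 6; 6 enters row 2 and ejects 5; 5 enters row 1 and ejects 3. So w(5) = 3. P is now [[5, 7], [6], [8]].
Step i=4: Q has 4 at row 3, column 1; remove 8 from row 3 of P and reverse-bump: 8 enters row 2 and ejects 6; 6 enters row 1 and ejects 5. So w(4) = 5. P is now [[6, 7], [8]].
Step i=3: Q has 3 at row 2, column 1; remove 8 from row 2 of P and reverse-bump: 8 enters row 1 and ejects 7. So w(3) = 7. P is now [[6, 8]].
Step i=2: Q has 2 at row 1, column 2; remove that cell from P, ejecting 8. So w(2) = 8. P is now [[6]].
Step i=1: Q has 1 at row 1, column 1; remove that cell from P, ejecting 6. So w(1) = 6. P is now [].

So w = 6 8 7 5 3 1 4 2.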